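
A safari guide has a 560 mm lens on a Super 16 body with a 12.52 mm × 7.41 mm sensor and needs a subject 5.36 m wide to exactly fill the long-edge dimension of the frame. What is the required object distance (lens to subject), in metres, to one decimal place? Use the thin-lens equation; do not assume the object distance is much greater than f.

W: 5.36 m = 5360 mm.
Magnification m = w/W = dᵢ/dₒ; combined with 1/f = 1/dₒ + 1/dᵢ this gives dₒ = f·(1 + W/w).
dₒ = 560 mm × (1 + 5360/12.52) = 560 × 429.1150 ≈ 240304.409 mm = 240.304 m.

240.3 m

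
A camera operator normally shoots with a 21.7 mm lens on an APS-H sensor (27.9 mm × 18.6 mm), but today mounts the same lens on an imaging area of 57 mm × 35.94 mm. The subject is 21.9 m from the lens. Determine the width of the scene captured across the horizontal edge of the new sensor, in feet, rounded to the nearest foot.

The focal length stays 21.7 mm; the relevant sensor dimension is now w = 57 mm. Object distance dₒ = 21.9 m = 21900 mm.
Thin-lens field width W = w·(dₒ − f)/f = 57 × (21900 − 21.7)/21.7 ≈ 57468.346 mm = 57468.346/304.8 ft = 188.544 ft.

189 ft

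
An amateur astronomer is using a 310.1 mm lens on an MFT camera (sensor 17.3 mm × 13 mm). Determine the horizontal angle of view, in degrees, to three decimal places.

3.196°

Angle of view α = 2·arctan(w/2f) with w = 17.3 mm and f = 310.1 mm.
w/2f = 0.02789; arctan(0.02789) ≈ 1.5978°, so α ≈ 3.1956°.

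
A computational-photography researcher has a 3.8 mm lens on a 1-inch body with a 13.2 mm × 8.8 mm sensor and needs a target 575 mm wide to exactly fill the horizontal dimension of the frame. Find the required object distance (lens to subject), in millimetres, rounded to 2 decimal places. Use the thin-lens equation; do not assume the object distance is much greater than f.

Magnification m = w/W = dᵢ/dₒ; combined with 1/f = 1/dₒ + 1/dᵢ this gives dₒ = f·(1 + W/w).
dₒ = 3.8 mm × (1 + 575/13.2) = 3.8 × 44.5606 ≈ 169.330 mm.

169.33 mm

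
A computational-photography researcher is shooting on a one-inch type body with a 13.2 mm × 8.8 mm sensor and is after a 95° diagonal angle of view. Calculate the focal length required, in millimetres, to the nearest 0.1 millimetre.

7.3 mm

Sensor diagonal = √(13.2² + 8.8²) = √251.6800 ≈ 15.8644 mm.
From α = 2·arctan(d/2f) we get f = d / (2·tan(α/2)).
With d = 15.8644 mm and α/2 = 47.5°, tan(α/2) ≈ 1.09131, so f ≈ 15.8644 / 2.18262 ≈ 7.2685 mm.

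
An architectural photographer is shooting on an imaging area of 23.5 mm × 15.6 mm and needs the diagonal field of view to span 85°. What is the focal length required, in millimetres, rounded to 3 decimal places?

15.391 mm

Sensor diagonal = √(23.5² + 15.6²) = √795.6100 ≈ 28.2066 mm.
From α = 2·arctan(d/2f) we get f = d / (2·tan(α/2)).
With d = 28.2066 mm and α/2 = 42.5°, tan(α/2) ≈ 0.91633, so f ≈ 28.2066 / 1.83266 ≈ 15.3910 mm.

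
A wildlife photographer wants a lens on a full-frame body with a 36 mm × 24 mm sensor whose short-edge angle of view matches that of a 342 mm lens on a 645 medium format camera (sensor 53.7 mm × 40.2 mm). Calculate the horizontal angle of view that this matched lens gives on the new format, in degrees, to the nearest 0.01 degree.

10.08°

Equal short-edge AOV ⇒ f₂ = f₁ · 24/40.2 = 342 × 0.59701 ≈ 204.1791 mm.
Horizontal AOV on the new format = 2·arctan(36 / (2 × 204.1791)) = 2·arctan(0.08816) ≈ 10.0761°.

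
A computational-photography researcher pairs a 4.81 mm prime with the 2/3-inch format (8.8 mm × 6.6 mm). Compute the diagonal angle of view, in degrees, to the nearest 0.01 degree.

Sensor diagonal = √(8.8² + 6.6²) = √121.0000 ≈ 11.0000 mm.
Angle of view α = 2·arctan(d/2f) with d = 11.0000 mm and f = 4.81 mm.
d/2f = 1.14345; arctan(1.14345) ≈ 48.8288°, so α ≈ 97.6577°.

97.66°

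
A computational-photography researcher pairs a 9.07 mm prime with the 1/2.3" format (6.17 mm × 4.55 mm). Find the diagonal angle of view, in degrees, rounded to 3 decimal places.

45.819°

Sensor diagonal = √(6.17² + 4.55²) = √58.7714 ≈ 7.6663 mm.
Angle of view α = 2·arctan(d/2f) with d = 7.6663 mm and f = 9.07 mm.
d/2f = 0.42262; arctan(0.42262) ≈ 22.9097°, so α ≈ 45.8194°.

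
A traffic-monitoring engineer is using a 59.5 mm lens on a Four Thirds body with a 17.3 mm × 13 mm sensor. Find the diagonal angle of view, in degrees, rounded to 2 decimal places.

20.61°

Sensor diagonal = √(17.3² + 13²) = √468.2900 ≈ 21.6400 mm.
Angle of view α = 2·arctan(d/2f) with d = 21.6400 mm and f = 59.5 mm.
d/2f = 0.18185; arctan(0.18185) ≈ 10.3065°, so α ≈ 20.6131°.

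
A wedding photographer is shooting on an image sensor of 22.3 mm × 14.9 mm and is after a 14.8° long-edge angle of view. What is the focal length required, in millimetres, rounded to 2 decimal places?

From α = 2·arctan(w/2f) we get f = w / (2·tan(α/2)).
With w = 22.3 mm and α/2 = 7.4°, tan(α/2) ≈ 0.12988, so f ≈ 22.3 / 0.25975 ≈ 85.8502 mm.

85.85 mm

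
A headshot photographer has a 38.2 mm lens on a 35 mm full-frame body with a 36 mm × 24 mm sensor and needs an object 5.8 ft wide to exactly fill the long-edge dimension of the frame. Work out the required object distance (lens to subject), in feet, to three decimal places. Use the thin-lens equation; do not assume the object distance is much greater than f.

6.280 ft

W: 5.8 ft × 304.8 mm/ft = 1767.84 mm.
Magnification m = w/W = dᵢ/dₒ; combined with 1/f = 1/dₒ + 1/dᵢ this gives dₒ = f·(1 + W/w).
dₒ = 38.2 mm × (1 + 1767.84/36) = 38.2 × 50.1067 ≈ 1914.075 mm = 1914.075/304.8 ft = 6.27977 ft.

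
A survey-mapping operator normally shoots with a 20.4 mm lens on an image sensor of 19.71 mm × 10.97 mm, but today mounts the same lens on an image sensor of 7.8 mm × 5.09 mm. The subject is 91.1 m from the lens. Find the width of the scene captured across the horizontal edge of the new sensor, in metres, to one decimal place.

The focal length stays 20.4 mm; the relevant sensor dimension is now w = 7.8 mm. Object distance dₒ = 91.1 m = 91100 mm.
Thin-lens field width W = w·(dₒ − f)/f = 7.8 × (91100 − 20.4)/20.4 ≈ 34824.553 mm = 34.8246 m.

34.8 m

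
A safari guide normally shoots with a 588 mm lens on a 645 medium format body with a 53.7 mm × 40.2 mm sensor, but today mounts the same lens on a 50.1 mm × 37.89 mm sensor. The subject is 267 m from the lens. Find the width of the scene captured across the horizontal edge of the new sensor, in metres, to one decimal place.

The focal length stays 588 mm; the relevant sensor dimension is now w = 50.1 mm. Object distance dₒ = 267 m = 267000 mm.
Thin-lens field width W = w·(dₒ − f)/f = 50.1 × (267000 − 588)/588 ≈ 22699.390 mm = 22.6994 m.

22.7 m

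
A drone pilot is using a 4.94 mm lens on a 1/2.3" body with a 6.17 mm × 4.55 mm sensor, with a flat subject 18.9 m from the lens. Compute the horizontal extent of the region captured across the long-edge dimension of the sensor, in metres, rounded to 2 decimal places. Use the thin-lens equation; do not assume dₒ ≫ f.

dₒ: 18.9 m = 18900 mm.
Similar triangles through the lens centre give W/dₒ = w/dᵢ; with 1/f = 1/dₒ + 1/dᵢ this gives W = w·(dₒ − f)/f.
W = 6.17 mm × (18900 − 4.94) / 4.94 = 6.17 × 3824.9109 ≈ 23599.700 mm = 23.5997 m.

23.60 m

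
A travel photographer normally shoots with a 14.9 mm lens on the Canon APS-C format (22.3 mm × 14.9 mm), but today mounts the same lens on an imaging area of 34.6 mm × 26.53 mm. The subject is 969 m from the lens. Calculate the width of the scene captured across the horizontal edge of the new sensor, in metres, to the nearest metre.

The focal length stays 14.9 mm; the relevant sensor dimension is now w = 34.6 mm. Object distance dₒ = 969 m = 969000 mm.
Thin-lens field width W = w·(dₒ − f)/f = 34.6 × (969000 − 14.9)/14.9 ≈ 2250126.474 mm = 2250.13 m.

2250 m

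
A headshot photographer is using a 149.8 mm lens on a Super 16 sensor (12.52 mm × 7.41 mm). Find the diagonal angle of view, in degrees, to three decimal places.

5.560°

Sensor diagonal = √(12.52² + 7.41²) = √211.6585 ≈ 14.5485 mm.
Angle of view α = 2·arctan(d/2f) with d = 14.5485 mm and f = 149.8 mm.
d/2f = 0.04856; arctan(0.04856) ≈ 2.7801°, so α ≈ 5.5602°.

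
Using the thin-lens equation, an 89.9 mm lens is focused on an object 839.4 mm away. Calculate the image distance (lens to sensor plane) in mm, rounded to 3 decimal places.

100.683 mm

1/dᵢ = 1/f − 1/dₒ = 1/89.9 − 1/839.4 = 0.0099321 mm⁻¹.
dᵢ = 1/0.0099321 ≈ 100.6832 mm.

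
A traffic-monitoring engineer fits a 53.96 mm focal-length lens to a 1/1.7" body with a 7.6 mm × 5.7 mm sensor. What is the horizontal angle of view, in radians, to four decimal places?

Angle of view α = 2·arctan(w/2f) with w = 7.6 mm and f = 53.96 mm.
w/2f = 0.07042; arctan(0.07042) ≈ 0.0703 rad, so α ≈ 0.1406 rad.

0.1406 rad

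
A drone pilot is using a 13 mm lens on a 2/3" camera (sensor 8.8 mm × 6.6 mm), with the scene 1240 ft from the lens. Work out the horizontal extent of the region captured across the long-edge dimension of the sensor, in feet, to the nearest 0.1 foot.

839.4 ft

dₒ: 1240 ft × 304.8 mm/ft = 377951.99 mm.
Similar triangles through the lens centre give W/dₒ = w/dᵢ; with 1/f = 1/dₒ + 1/dᵢ this gives W = w·(dₒ − f)/f.
W = 8.8 mm × (377952 − 13) / 13 = 8.8 × 29072.2298 ≈ 255835.623 mm = 255835.623/304.8 ft = 839.356 ft.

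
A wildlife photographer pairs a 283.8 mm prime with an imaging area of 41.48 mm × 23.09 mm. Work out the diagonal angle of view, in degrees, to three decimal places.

9.562°

Sensor diagonal = √(41.48² + 23.09²) = √2253.7385 ≈ 47.4736 mm.
Angle of view α = 2·arctan(d/2f) with d = 47.4736 mm and f = 283.8 mm.
d/2f = 0.08364; arctan(0.08364) ≈ 4.7810°, so α ≈ 9.5621°.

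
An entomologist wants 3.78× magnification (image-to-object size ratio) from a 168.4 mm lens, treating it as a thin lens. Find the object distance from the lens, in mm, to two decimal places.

212.95 mm

With m = dᵢ/dₒ and 1/f = 1/dₒ + 1/dᵢ, substituting dᵢ = m·dₒ gives 1/f = (1 + 1/m)/dₒ, hence dₒ = f·(1 + 1/m).
dₒ = 168.4 × (1 + 1/3.78) = 168.4 × 1.26455 ≈ 212.950 mm.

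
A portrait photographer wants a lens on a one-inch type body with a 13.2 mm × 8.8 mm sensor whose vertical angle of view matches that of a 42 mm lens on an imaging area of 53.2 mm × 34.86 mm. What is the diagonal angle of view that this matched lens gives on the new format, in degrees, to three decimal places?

Equal vertical AOV ⇒ f₂ = f₁ · 8.8/34.86 = 42 × 0.25244 ≈ 10.6024 mm.
Sensor diagonal = √(13.2² + 8.8²) = √251.6800 ≈ 15.8644 mm.
Diagonal AOV on the new format = 2·arctan(15.8644 / (2 × 10.6024)) = 2·arctan(0.74815) ≈ 73.6041°.

73.604°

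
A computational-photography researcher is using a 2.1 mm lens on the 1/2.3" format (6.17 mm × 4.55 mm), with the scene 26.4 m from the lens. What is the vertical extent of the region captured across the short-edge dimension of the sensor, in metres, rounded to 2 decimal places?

57.20 m

dₒ: 26.4 m = 26400 mm.
Similar triangles through the lens centre give W/dₒ = h/dᵢ; with 1/f = 1/dₒ + 1/dᵢ this gives W = h·(dₒ − f)/f.
W = 4.55 mm × (26400 − 2.1) / 2.1 = 4.55 × 12570.4286 ≈ 57195.450 mm = 57.1955 m.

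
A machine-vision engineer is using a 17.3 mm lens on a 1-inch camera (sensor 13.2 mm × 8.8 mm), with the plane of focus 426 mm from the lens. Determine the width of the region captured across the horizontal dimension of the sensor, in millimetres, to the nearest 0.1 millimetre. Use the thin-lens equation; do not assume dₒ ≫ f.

Similar triangles through the lens centre give W/dₒ = w/dᵢ; with 1/f = 1/dₒ + 1/dᵢ this gives W = w·(dₒ − f)/f.
W = 13.2 mm × (426 − 17.3) / 17.3 = 13.2 × 23.6243 ≈ 311.840 mm.

311.8 mm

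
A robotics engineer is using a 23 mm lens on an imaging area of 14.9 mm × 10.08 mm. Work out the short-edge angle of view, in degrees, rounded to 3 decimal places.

Angle of view α = 2·arctan(h/2f) with h = 10.08 mm and f = 23 mm.
h/2f = 0.21913; arctan(0.21913) ≈ 12.3599°, so α ≈ 24.7198°.

24.720°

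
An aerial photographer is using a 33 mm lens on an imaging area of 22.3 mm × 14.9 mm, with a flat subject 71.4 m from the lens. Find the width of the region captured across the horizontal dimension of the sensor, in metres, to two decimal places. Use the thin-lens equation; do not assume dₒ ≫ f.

dₒ: 71.4 m = 71400 mm.
Similar triangles through the lens centre give W/dₒ = w/dᵢ; with 1/f = 1/dₒ + 1/dᵢ this gives W = w·(dₒ − f)/f.
W = 22.3 mm × (71400 − 33) / 33 = 22.3 × 2162.6364 ≈ 48226.791 mm = 48.2268 m.

48.23 m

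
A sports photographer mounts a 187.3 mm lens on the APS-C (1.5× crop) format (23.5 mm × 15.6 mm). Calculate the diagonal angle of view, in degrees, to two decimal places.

Sensor diagonal = √(23.5² + 15.6²) = √795.6100 ≈ 28.2066 mm.
Angle of view α = 2·arctan(d/2f) with d = 28.2066 mm and f = 187.3 mm.
d/2f = 0.07530; arctan(0.07530) ≈ 4.3061°, so α ≈ 8.6122°.

8.61°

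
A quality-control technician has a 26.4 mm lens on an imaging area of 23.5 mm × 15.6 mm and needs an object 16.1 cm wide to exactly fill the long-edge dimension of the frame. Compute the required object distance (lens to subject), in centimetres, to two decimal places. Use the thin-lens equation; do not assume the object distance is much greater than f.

20.73 cm

W: 16.1 cm = 161 mm.
Magnification m = w/W = dᵢ/dₒ; combined with 1/f = 1/dₒ + 1/dᵢ this gives dₒ = f·(1 + W/w).
dₒ = 26.4 mm × (1 + 161/23.5) = 26.4 × 7.8511 ≈ 207.268 mm = 20.7268 cm.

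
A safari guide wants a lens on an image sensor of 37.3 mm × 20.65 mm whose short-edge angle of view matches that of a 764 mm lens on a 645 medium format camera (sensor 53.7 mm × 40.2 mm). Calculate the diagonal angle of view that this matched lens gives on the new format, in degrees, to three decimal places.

Equal short-edge AOV ⇒ f₂ = f₁ · 20.65/40.2 = 764 × 0.51368 ≈ 392.4527 mm.
Sensor diagonal = √(37.3² + 20.65²) = √1817.7125 ≈ 42.6346 mm.
Diagonal AOV on the new format = 2·arctan(42.6346 / (2 × 392.4527)) = 2·arctan(0.05432) ≈ 6.2183°.

6.218°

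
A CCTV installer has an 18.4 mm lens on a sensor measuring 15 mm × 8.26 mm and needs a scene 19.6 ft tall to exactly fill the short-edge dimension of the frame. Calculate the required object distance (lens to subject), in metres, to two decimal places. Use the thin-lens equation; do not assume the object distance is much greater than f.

W: 19.6 ft × 304.8 mm/ft = 5974.08 mm.
Magnification m = h/W = dᵢ/dₒ; combined with 1/f = 1/dₒ + 1/dᵢ this gives dₒ = f·(1 + W/h).
dₒ = 18.4 mm × (1 + 5974.08/8.26) = 18.4 × 724.2542 ≈ 13326.278 mm = 13.3263 m.

13.33 m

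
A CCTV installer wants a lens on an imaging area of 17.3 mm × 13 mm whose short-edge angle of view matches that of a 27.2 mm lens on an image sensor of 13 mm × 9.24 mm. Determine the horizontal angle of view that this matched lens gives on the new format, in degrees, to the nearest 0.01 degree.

Equal short-edge AOV ⇒ f₂ = f₁ · 13/9.24 = 27.2 × 1.40693 ≈ 38.2684 mm.
Horizontal AOV on the new format = 2·arctan(17.3 / (2 × 38.2684)) = 2·arctan(0.22604) ≈ 25.4736°.

25.47°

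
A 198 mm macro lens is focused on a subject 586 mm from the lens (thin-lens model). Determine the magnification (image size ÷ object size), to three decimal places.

0.510×

Thin lens: 1/f = 1/dₒ + 1/dᵢ → 1/dᵢ = 1/198 − 1/586 = 0.0033440 mm⁻¹, so dᵢ ≈ 299.0412 mm.
Magnification m = dᵢ/dₒ = 299.0412/586 ≈ 0.51031.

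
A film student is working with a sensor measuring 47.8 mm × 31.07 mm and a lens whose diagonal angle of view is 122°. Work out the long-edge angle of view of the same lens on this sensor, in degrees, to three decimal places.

113.061°

Sensor diagonal = √(47.8² + 31.07²) = √3250.1849 ≈ 57.0104 mm.
From the diagonal AOV: f = 57.0104 / (2·tan(61°)) = 57.0104 / 3.60810 ≈ 15.8007 mm.
Long-edge AOV = 2·arctan(47.8 / (2 × 15.8007)) = 2·arctan(1.51259) ≈ 113.0613°.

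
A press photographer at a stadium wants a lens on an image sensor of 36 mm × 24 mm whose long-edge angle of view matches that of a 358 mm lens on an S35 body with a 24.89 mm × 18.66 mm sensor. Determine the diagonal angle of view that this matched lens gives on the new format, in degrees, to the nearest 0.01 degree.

4.78°

Equal long-edge AOV ⇒ f₂ = f₁ · 36/24.89 = 358 × 1.44636 ≈ 517.7983 mm.
Sensor diagonal = √(36² + 24²) = √1872.0000 ≈ 43.2666 mm.
Diagonal AOV on the new format = 2·arctan(43.2666 / (2 × 517.7983)) = 2·arctan(0.04178) ≈ 4.7848°.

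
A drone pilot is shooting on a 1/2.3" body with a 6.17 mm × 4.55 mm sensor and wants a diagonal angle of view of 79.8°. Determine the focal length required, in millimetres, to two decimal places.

Sensor diagonal = √(6.17² + 4.55²) = √58.7714 ≈ 7.6663 mm.
From α = 2·arctan(d/2f) we get f = d / (2·tan(α/2)).
With d = 7.6663 mm and α/2 = 39.9°, tan(α/2) ≈ 0.83613, so f ≈ 7.6663 / 1.67226 ≈ 4.5844 mm.

4.58 mm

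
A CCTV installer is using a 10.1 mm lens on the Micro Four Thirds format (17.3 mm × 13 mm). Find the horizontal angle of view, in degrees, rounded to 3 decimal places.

Angle of view α = 2·arctan(w/2f) with w = 17.3 mm and f = 10.1 mm.
w/2f = 0.85644; arctan(0.85644) ≈ 40.5779°, so α ≈ 81.1559°.

81.156°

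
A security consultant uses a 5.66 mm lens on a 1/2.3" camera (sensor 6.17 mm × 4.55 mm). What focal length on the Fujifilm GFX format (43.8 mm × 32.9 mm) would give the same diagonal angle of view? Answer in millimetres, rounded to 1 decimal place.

40.4 mm

Sensor diagonal = √(6.17² + 4.55²) = √58.7714 ≈ 7.6663 mm.
Sensor diagonal = √(43.8² + 32.9²) = √3000.8500 ≈ 54.7800 mm.
Equal angle of view means equal diagonal/f ratio, so f₂ = f₁ · (diagonal₂/diagonal₁) = 5.66 × 54.7800/7.6663.
f₂ = 5.66 × 7.14561 ≈ 40.444 mm.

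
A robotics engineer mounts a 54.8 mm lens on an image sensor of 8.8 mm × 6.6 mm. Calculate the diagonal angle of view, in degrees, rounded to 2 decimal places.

11.46°

Sensor diagonal = √(8.8² + 6.6²) = √121.0000 ≈ 11.0000 mm.
Angle of view α = 2·arctan(d/2f) with d = 11.0000 mm and f = 54.8 mm.
d/2f = 0.10036; arctan(0.10036) ≈ 5.7313°, so α ≈ 11.4626°.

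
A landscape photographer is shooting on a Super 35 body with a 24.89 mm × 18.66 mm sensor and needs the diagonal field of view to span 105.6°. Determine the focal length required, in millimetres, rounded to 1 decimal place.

Sensor diagonal = √(24.89² + 18.66²) = √967.7077 ≈ 31.1080 mm.
From α = 2·arctan(d/2f) we get f = d / (2·tan(α/2)).
With d = 31.1080 mm and α/2 = 52.8°, tan(α/2) ≈ 1.31745, so f ≈ 31.1080 / 2.63490 ≈ 11.8061 mm.

11.8 mm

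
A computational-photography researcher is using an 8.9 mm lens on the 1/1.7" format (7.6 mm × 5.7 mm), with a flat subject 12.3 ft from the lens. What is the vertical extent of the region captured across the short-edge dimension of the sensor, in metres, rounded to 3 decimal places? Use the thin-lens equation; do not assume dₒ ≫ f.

dₒ: 12.3 ft × 304.8 mm/ft = 3749.04 mm.
Similar triangles through the lens centre give W/dₒ = h/dᵢ; with 1/f = 1/dₒ + 1/dᵢ this gives W = h·(dₒ − f)/f.
W = 5.7 mm × (3749.04 − 8.9) / 8.9 = 5.7 × 420.2404 ≈ 2395.370 mm = 2.39537 m.

2.395 m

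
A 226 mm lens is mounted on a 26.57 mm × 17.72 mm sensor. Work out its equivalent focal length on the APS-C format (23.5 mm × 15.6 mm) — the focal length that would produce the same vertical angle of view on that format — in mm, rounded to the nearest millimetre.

Equal angle of view means equal height/f ratio, so f₂ = f₁ · (height₂/height₁) = 226 × 15.6/17.72.
f₂ = 226 × 0.88036 ≈ 198.962 mm.

199 mm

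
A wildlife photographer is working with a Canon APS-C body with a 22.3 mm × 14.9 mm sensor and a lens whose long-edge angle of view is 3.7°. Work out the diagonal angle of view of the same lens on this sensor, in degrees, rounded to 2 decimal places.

4.45°

From the long-edge AOV: f = 22.3 / (2·tan(1.85°)) = 22.3 / 0.06460 ≈ 345.2032 mm.
Sensor diagonal = √(22.3² + 14.9²) = √719.3000 ≈ 26.8198 mm.
Diagonal AOV = 2·arctan(26.8198 / (2 × 345.2032)) = 2·arctan(0.03885) ≈ 4.4492°.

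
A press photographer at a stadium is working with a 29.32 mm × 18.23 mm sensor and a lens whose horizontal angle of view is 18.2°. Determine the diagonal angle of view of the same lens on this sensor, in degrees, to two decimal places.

21.36°

From the horizontal AOV: f = 29.32 / (2·tan(9.1°)) = 29.32 / 0.32035 ≈ 91.5254 mm.
Sensor diagonal = √(29.32² + 18.23²) = √1191.9953 ≈ 34.5253 mm.
Diagonal AOV = 2·arctan(34.5253 / (2 × 91.5254)) = 2·arctan(0.18861) ≈ 21.3622°.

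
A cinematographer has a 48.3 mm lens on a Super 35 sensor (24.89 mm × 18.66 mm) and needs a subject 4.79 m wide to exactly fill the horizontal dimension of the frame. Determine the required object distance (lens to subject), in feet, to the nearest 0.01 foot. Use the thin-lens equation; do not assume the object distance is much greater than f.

30.65 ft

W: 4.79 m = 4790 mm.
Magnification m = w/W = dᵢ/dₒ; combined with 1/f = 1/dₒ + 1/dᵢ this gives dₒ = f·(1 + W/w).
dₒ = 48.3 mm × (1 + 4790/24.89) = 48.3 × 193.4468 ≈ 9343.479 mm = 9343.479/304.8 ft = 30.6545 ft.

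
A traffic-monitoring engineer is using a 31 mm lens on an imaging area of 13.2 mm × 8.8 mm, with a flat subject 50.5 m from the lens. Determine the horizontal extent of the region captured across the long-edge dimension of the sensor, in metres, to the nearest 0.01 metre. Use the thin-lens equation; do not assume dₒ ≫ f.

dₒ: 50.5 m = 50500 mm.
Similar triangles through the lens centre give W/dₒ = w/dᵢ; with 1/f = 1/dₒ + 1/dᵢ this gives W = w·(dₒ − f)/f.
W = 13.2 mm × (50500 − 31) / 31 = 13.2 × 1628.0323 ≈ 21490.026 mm = 21.49 m.

21.49 m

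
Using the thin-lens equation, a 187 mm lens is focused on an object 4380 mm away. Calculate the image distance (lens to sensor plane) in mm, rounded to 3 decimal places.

1/dᵢ = 1/f − 1/dₒ = 1/187 − 1/4380 = 0.0051193 mm⁻¹.
dᵢ = 1/0.0051193 ≈ 195.3399 mm.

195.340 mm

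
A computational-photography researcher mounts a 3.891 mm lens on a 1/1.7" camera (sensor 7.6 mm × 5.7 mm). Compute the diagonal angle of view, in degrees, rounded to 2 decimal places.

Sensor diagonal = √(7.6² + 5.7²) = √90.2500 ≈ 9.5000 mm.
Angle of view α = 2·arctan(d/2f) with d = 9.5000 mm and f = 3.891 mm.
d/2f = 1.22077; arctan(1.22077) ≈ 50.6771°, so α ≈ 101.3542°.

101.35°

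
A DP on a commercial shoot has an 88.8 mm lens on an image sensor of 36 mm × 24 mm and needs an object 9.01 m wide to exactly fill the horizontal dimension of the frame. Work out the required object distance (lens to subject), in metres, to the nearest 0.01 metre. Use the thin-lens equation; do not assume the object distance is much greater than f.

W: 9.01 m = 9010 mm.
Magnification m = w/W = dᵢ/dₒ; combined with 1/f = 1/dₒ + 1/dᵢ this gives dₒ = f·(1 + W/w).
dₒ = 88.8 mm × (1 + 9010/36) = 88.8 × 251.2778 ≈ 22313.467 mm = 22.3135 m.

22.31 m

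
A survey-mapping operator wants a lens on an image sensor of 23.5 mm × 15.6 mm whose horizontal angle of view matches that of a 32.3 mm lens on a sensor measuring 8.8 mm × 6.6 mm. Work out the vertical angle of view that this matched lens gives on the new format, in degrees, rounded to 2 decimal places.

Equal horizontal AOV ⇒ f₂ = f₁ · 23.5/8.8 = 32.3 × 2.67045 ≈ 86.2557 mm.
Vertical AOV on the new format = 2·arctan(15.6 / (2 × 86.2557)) = 2·arctan(0.09043) ≈ 10.3343°.

10.33°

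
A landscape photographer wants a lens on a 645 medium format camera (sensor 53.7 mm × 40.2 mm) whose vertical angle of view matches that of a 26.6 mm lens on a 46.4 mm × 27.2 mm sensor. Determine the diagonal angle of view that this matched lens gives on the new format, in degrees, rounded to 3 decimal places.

80.938°

Equal vertical AOV ⇒ f₂ = f₁ · 40.2/27.2 = 26.6 × 1.47794 ≈ 39.3132 mm.
Sensor diagonal = √(53.7² + 40.2²) = √4499.7300 ≈ 67.0800 mm.
Diagonal AOV on the new format = 2·arctan(67.0800 / (2 × 39.3132)) = 2·arctan(0.85315) ≈ 80.9382°.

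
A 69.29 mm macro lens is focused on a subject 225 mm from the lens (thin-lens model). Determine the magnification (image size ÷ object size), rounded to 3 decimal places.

Thin lens: 1/f = 1/dₒ + 1/dᵢ → 1/dᵢ = 1/69.29 − 1/225 = 0.0099877 mm⁻¹, so dᵢ ≈ 100.1236 mm.
Magnification m = dᵢ/dₒ = 100.1236/225 ≈ 0.44499.

0.445×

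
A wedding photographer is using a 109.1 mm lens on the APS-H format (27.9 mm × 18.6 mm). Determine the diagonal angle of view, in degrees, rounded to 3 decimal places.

Sensor diagonal = √(27.9² + 18.6²) = √1124.3700 ≈ 33.5316 mm.
Angle of view α = 2·arctan(d/2f) with d = 33.5316 mm and f = 109.1 mm.
d/2f = 0.15367; arctan(0.15367) ≈ 8.7365°, so α ≈ 17.4730°.

17.473°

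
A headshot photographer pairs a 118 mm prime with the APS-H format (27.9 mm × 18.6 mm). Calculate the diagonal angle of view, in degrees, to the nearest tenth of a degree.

Sensor diagonal = √(27.9² + 18.6²) = √1124.3700 ≈ 33.5316 mm.
Angle of view α = 2·arctan(d/2f) with d = 33.5316 mm and f = 118 mm.
d/2f = 0.14208; arctan(0.14208) ≈ 8.0866°, so α ≈ 16.1733°.

16.2°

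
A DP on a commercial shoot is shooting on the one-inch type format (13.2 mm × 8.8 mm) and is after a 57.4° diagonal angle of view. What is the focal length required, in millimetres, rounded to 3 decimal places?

14.488 mm

Sensor diagonal = √(13.2² + 8.8²) = √251.6800 ≈ 15.8644 mm.
From α = 2·arctan(d/2f) we get f = d / (2·tan(α/2)).
With d = 15.8644 mm and α/2 = 28.7°, tan(α/2) ≈ 0.54748, so f ≈ 15.8644 / 1.09497 ≈ 14.4885 mm.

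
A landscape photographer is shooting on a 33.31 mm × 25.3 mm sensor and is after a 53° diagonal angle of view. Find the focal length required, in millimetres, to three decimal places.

Sensor diagonal = √(33.31² + 25.3²) = √1749.6461 ≈ 41.8288 mm.
From α = 2·arctan(d/2f) we get f = d / (2·tan(α/2)).
With d = 41.8288 mm and α/2 = 26.5°, tan(α/2) ≈ 0.49858, so f ≈ 41.8288 / 0.99716 ≈ 41.9478 mm.

41.948 mm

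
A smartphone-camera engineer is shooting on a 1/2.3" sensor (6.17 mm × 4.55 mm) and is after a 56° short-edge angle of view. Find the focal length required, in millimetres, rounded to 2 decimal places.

From α = 2·arctan(h/2f) we get f = h / (2·tan(α/2)).
With h = 4.55 mm and α/2 = 28°, tan(α/2) ≈ 0.53171, so f ≈ 4.55 / 1.06342 ≈ 4.2787 mm.

4.28 mm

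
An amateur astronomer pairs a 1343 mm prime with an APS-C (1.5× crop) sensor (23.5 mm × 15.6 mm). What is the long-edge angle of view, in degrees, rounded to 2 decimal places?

Angle of view α = 2·arctan(w/2f) with w = 23.5 mm and f = 1343 mm.
w/2f = 0.00875; arctan(0.00875) ≈ 0.5013°, so α ≈ 1.0025°.

1.00°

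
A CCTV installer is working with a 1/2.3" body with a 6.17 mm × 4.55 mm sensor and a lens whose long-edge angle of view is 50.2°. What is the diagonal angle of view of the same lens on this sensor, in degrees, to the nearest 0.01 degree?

From the long-edge AOV: f = 6.17 / (2·tan(25.1°)) = 6.17 / 0.93687 ≈ 6.5858 mm.
Sensor diagonal = √(6.17² + 4.55²) = √58.7714 ≈ 7.6663 mm.
Diagonal AOV = 2·arctan(7.6663 / (2 × 6.5858)) = 2·arctan(0.58203) ≈ 60.4015°.

60.40°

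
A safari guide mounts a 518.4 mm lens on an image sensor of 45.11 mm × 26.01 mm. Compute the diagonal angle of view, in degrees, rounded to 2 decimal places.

Sensor diagonal = √(45.11² + 26.01²) = √2711.4322 ≈ 52.0714 mm.
Angle of view α = 2·arctan(d/2f) with d = 52.0714 mm and f = 518.4 mm.
d/2f = 0.05022; arctan(0.05022) ≈ 2.8752°, so α ≈ 5.7503°.

5.75°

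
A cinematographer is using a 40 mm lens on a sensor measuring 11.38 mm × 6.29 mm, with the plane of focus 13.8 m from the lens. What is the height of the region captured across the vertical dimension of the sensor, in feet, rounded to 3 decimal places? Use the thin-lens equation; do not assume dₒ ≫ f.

dₒ: 13.8 m = 13800 mm.
Similar triangles through the lens centre give W/dₒ = h/dᵢ; with 1/f = 1/dₒ + 1/dᵢ this gives W = h·(dₒ − f)/f.
W = 6.29 mm × (13800 − 40) / 40 = 6.29 × 344.0000 ≈ 2163.760 mm = 2163.760/304.8 ft = 7.09895 ft.

7.099 ft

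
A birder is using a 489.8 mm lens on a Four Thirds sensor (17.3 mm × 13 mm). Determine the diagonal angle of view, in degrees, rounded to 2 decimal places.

2.53°

Sensor diagonal = √(17.3² + 13²) = √468.2900 ≈ 21.6400 mm.
Angle of view α = 2·arctan(d/2f) with d = 21.6400 mm and f = 489.8 mm.
d/2f = 0.02209; arctan(0.02209) ≈ 1.2655°, so α ≈ 2.5310°.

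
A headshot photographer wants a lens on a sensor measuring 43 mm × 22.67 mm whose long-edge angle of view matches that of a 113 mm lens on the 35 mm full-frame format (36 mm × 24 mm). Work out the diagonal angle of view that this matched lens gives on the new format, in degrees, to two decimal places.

Equal long-edge AOV ⇒ f₂ = f₁ · 43/36 = 113 × 1.19444 ≈ 134.9722 mm.
Sensor diagonal = √(43² + 22.67²) = √2362.9289 ≈ 48.6100 mm.
Diagonal AOV on the new format = 2·arctan(48.6100 / (2 × 134.9722)) = 2·arctan(0.18007) ≈ 20.4162°.

20.42°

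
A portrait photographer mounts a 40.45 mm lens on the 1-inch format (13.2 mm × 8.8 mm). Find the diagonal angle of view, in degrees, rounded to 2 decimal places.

Sensor diagonal = √(13.2² + 8.8²) = √251.6800 ≈ 15.8644 mm.
Angle of view α = 2·arctan(d/2f) with d = 15.8644 mm and f = 40.45 mm.
d/2f = 0.19610; arctan(0.19610) ≈ 11.0949°, so α ≈ 22.1897°.

22.19°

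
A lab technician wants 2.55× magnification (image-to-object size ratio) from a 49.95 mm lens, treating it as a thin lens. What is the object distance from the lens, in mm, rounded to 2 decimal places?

With m = dᵢ/dₒ and 1/f = 1/dₒ + 1/dᵢ, substituting dᵢ = m·dₒ gives 1/f = (1 + 1/m)/dₒ, hence dₒ = f·(1 + 1/m).
dₒ = 49.95 × (1 + 1/2.55) = 49.95 × 1.39216 ≈ 69.538 mm.

69.54 mm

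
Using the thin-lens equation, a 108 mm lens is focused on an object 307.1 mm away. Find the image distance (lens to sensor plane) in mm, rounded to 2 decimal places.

166.58 mm

1/dᵢ = 1/f − 1/dₒ = 1/108 − 1/307.1 = 0.0060030 mm⁻¹.
dᵢ = 1/0.0060030 ≈ 166.5836 mm.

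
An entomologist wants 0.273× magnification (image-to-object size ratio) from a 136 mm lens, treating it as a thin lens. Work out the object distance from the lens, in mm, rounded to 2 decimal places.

With m = dᵢ/dₒ and 1/f = 1/dₒ + 1/dᵢ, substituting dᵢ = m·dₒ gives 1/f = (1 + 1/m)/dₒ, hence dₒ = f·(1 + 1/m).
dₒ = 136 × (1 + 1/0.273) = 136 × 4.66300 ≈ 634.168 mm.

634.17 mm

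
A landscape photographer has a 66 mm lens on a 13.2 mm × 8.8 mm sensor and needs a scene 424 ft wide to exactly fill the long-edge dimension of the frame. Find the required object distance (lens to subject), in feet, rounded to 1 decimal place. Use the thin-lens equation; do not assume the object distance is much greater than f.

2120.2 ft

W: 424 ft × 304.8 mm/ft = 129235.20 mm.
Magnification m = w/W = dᵢ/dₒ; combined with 1/f = 1/dₒ + 1/dᵢ this gives dₒ = f·(1 + W/w).
dₒ = 66 mm × (1 + 129235/13.2) = 66 × 9791.5451 ≈ 646241.979 mm = 646241.979/304.8 ft = 2120.22 ft.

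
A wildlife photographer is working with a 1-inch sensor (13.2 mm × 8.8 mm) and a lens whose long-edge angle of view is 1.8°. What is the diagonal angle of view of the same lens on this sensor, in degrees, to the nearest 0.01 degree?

2.16°

From the long-edge AOV: f = 13.2 / (2·tan(0.9°)) = 13.2 / 0.03142 ≈ 420.1345 mm.
Sensor diagonal = √(13.2² + 8.8²) = √251.6800 ≈ 15.8644 mm.
Diagonal AOV = 2·arctan(15.8644 / (2 × 420.1345)) = 2·arctan(0.01888) ≈ 2.1633°.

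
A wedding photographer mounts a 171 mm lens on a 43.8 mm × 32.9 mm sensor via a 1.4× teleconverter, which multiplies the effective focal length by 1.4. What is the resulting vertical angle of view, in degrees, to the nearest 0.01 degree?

Effective focal length f = 171 × 1.4 = 239.4 mm.
α = 2·arctan(32.9 / (2 × 239.4)) = 2·arctan(0.06871) ≈ 7.8616°.

7.86°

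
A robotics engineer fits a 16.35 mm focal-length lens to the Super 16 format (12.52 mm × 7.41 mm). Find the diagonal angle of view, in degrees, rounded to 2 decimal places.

Sensor diagonal = √(12.52² + 7.41²) = √211.6585 ≈ 14.5485 mm.
Angle of view α = 2·arctan(d/2f) with d = 14.5485 mm and f = 16.35 mm.
d/2f = 0.44491; arctan(0.44491) ≈ 23.9847°, so α ≈ 47.9693°.

47.97°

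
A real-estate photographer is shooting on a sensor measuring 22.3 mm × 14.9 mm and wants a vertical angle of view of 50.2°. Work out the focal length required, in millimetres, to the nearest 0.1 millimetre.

15.9 mm

From α = 2·arctan(h/2f) we get f = h / (2·tan(α/2)).
With h = 14.9 mm and α/2 = 25.1°, tan(α/2) ≈ 0.46843, so f ≈ 14.9 / 0.93687 ≈ 15.9040 mm.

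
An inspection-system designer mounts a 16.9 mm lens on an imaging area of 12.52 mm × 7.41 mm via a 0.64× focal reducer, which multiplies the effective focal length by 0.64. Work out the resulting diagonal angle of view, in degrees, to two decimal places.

67.85°

Effective focal length f = 16.9 × 0.64 = 10.816 mm.
Sensor diagonal = √(12.52² + 7.41²) = √211.6585 ≈ 14.5485 mm.
α = 2·arctan(14.548 / (2 × 10.816)) = 2·arctan(0.67254) ≈ 67.8452°.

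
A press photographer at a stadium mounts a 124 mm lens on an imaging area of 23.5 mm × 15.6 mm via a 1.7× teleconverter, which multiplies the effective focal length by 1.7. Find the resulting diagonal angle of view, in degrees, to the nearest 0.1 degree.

Effective focal length f = 124 × 1.7 = 210.8 mm.
Sensor diagonal = √(23.5² + 15.6²) = √795.6100 ≈ 28.2066 mm.
α = 2·arctan(28.207 / (2 × 210.8)) = 2·arctan(0.06690) ≈ 7.6552°.

7.7°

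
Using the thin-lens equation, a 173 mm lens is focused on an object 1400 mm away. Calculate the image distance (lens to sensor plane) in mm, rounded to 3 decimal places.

197.392 mm

1/dᵢ = 1/f − 1/dₒ = 1/173 − 1/1400 = 0.0050661 mm⁻¹.
dᵢ = 1/0.0050661 ≈ 197.3920 mm.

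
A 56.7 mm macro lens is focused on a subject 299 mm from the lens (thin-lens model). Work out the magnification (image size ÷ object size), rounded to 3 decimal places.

0.234×

Thin lens: 1/f = 1/dₒ + 1/dᵢ → 1/dᵢ = 1/56.7 − 1/299 = 0.0142922 mm⁻¹, so dᵢ ≈ 69.9682 mm.
Magnification m = dᵢ/dₒ = 69.9682/299 ≈ 0.23401.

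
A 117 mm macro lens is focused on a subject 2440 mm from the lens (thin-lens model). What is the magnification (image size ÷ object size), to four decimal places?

Thin lens: 1/f = 1/dₒ + 1/dᵢ → 1/dᵢ = 1/117 − 1/2440 = 0.0081372 mm⁻¹, so dᵢ ≈ 122.8928 mm.
Magnification m = dᵢ/dₒ = 122.8928/2440 ≈ 0.05037.

0.0504×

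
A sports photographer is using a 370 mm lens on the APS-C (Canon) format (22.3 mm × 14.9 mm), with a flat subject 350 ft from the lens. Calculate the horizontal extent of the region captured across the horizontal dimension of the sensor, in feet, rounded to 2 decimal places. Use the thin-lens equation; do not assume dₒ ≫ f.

21.02 ft

dₒ: 350 ft × 304.8 mm/ft = 106680.00 mm.
Similar triangles through the lens centre give W/dₒ = w/dᵢ; with 1/f = 1/dₒ + 1/dᵢ this gives W = w·(dₒ − f)/f.
W = 22.3 mm × (106680 − 370) / 370 = 22.3 × 287.3243 ≈ 6407.332 mm = 6407.332/304.8 ft = 21.0214 ft.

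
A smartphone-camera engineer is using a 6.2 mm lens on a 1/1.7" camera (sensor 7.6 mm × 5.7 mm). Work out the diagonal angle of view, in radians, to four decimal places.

Sensor diagonal = √(7.6² + 5.7²) = √90.2500 ≈ 9.5000 mm.
Angle of view α = 2·arctan(d/2f) with d = 9.5000 mm and f = 6.2 mm.
d/2f = 0.76613; arctan(0.76613) ≈ 0.6537 rad, so α ≈ 1.3075 rad.

1.3075 rad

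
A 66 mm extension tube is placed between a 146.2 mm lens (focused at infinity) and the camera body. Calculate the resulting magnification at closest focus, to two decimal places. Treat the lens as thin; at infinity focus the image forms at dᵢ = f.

0.45×

The tube moves the image plane from f to f + e, so dᵢ = 146.2 + 66 = 212.2 mm. Focus is achieved when 1/f = 1/dₒ + 1/dᵢ, giving dₒ = 1/(1/f − 1/(f+e)).
Magnification m = dᵢ/dₒ = (f+e)·(1/f − 1/(f+e)) = e/f = 66/146.2 ≈ 0.4514.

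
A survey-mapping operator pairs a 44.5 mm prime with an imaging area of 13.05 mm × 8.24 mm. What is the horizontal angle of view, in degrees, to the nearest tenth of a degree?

16.7°

Angle of view α = 2·arctan(w/2f) with w = 13.05 mm and f = 44.5 mm.
w/2f = 0.14663; arctan(0.14663) ≈ 8.3418°, so α ≈ 16.6836°.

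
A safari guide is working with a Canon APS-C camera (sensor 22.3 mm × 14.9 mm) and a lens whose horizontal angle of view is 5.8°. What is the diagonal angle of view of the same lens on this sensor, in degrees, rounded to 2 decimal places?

6.97°

From the horizontal AOV: f = 22.3 / (2·tan(2.9°)) = 22.3 / 0.10132 ≈ 220.1042 mm.
Sensor diagonal = √(22.3² + 14.9²) = √719.3000 ≈ 26.8198 mm.
Diagonal AOV = 2·arctan(26.8198 / (2 × 220.1042)) = 2·arctan(0.06093) ≈ 6.9729°.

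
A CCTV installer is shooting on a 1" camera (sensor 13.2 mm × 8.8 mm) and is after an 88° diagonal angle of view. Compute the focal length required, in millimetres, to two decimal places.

8.21 mm

Sensor diagonal = √(13.2² + 8.8²) = √251.6800 ≈ 15.8644 mm.
From α = 2·arctan(d/2f) we get f = d / (2·tan(α/2)).
With d = 15.8644 mm and α/2 = 44°, tan(α/2) ≈ 0.96569, so f ≈ 15.8644 / 1.93138 ≈ 8.2140 mm.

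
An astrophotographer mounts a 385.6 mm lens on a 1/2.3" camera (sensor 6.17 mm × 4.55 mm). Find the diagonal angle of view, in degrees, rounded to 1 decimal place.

1.1°

Sensor diagonal = √(6.17² + 4.55²) = √58.7714 ≈ 7.6663 mm.
Angle of view α = 2·arctan(d/2f) with d = 7.6663 mm and f = 385.6 mm.
d/2f = 0.00994; arctan(0.00994) ≈ 0.5695°, so α ≈ 1.1391°.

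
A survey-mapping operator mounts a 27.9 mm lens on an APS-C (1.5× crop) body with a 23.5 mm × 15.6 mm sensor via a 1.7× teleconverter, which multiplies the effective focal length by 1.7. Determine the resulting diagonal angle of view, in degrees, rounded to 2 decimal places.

33.12°

Effective focal length f = 27.9 × 1.7 = 47.43 mm.
Sensor diagonal = √(23.5² + 15.6²) = √795.6100 ≈ 28.2066 mm.
α = 2·arctan(28.207 / (2 × 47.43)) = 2·arctan(0.29735) ≈ 33.1196°.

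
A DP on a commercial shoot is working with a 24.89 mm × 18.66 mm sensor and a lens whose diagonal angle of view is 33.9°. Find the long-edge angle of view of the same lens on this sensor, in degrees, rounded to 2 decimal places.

27.41°

Sensor diagonal = √(24.89² + 18.66²) = √967.7077 ≈ 31.1080 mm.
From the diagonal AOV: f = 31.1080 / (2·tan(16.95°)) = 31.1080 / 0.60955 ≈ 51.0341 mm.
Long-edge AOV = 2·arctan(24.89 / (2 × 51.0341)) = 2·arctan(0.24386) ≈ 27.4090°.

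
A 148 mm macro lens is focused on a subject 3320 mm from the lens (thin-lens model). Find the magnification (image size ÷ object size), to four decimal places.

Thin lens: 1/f = 1/dₒ + 1/dᵢ → 1/dᵢ = 1/148 − 1/3320 = 0.0064556 mm⁻¹, so dᵢ ≈ 154.9054 mm.
Magnification m = dᵢ/dₒ = 154.9054/3320 ≈ 0.04666.

0.0467×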